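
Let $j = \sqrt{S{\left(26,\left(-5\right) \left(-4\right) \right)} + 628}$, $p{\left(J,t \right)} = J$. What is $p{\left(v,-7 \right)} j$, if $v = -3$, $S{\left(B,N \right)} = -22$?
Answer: $- 3 \sqrt{606} \approx -73.851$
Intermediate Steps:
$j = \sqrt{606}$ ($j = \sqrt{-22 + 628} = \sqrt{606} \approx 24.617$)
$p{\left(v,-7 \right)} j = - 3 \sqrt{606}$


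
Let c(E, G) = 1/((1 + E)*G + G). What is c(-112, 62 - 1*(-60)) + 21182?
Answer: 284262439/13420 ≈ 21182.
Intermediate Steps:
c(E, G) = 1/(G + G*(1 + E)) (c(E, G) = 1/(G*(1 + E) + G) = 1/(G + G*(1 + E)))
c(-112, 62 - 1*(-60)) + 21182 = 1/((62 - 1*(-60))*(2 - 112)) + 21182 = 1/((62 + 60)*(-110)) + 21182 = -1/110/122 + 21182 = (1/122)*(-1/110) + 21182 = -1/13420 + 21182 = 284262439/13420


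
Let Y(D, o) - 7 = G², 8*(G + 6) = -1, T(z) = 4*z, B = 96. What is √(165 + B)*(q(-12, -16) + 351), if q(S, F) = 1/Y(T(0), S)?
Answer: 3000189*√29/2849 ≈ 5670.9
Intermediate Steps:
G = -49/8 (G = -6 + (⅛)*(-1) = -6 - ⅛ = -49/8 ≈ -6.1250)
Y(D, o) = 2849/64 (Y(D, o) = 7 + (-49/8)² = 7 + 2401/64 = 2849/64)
q(S, F) = 64/2849 (q(S, F) = 1/(2849/64) = 64/2849)
√(165 + B)*(q(-12, -16) + 351) = √(165 + 96)*(64/2849 + 351) = √261*(1000063/2849) = (3*√29)*(1000063/2849) = 3000189*√29/2849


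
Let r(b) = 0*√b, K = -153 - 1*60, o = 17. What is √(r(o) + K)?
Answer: I*√213 ≈ 14.595*I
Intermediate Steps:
K = -213 (K = -153 - 60 = -213)
r(b) = 0
√(r(o) + K) = √(0 - 213) = √(-213) = I*√213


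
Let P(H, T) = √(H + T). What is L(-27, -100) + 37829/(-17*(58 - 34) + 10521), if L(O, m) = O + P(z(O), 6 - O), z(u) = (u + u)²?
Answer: -235222/10113 + √2949 ≈ 31.045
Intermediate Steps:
z(u) = 4*u² (z(u) = (2*u)² = 4*u²)
L(O, m) = O + √(6 - O + 4*O²) (L(O, m) = O + √(4*O² + (6 - O)) = O + √(6 - O + 4*O²))
L(-27, -100) + 37829/(-17*(58 - 34) + 10521) = (-27 + √(6 - 1*(-27) + 4*(-27)²)) + 37829/(-17*(58 - 34) + 10521) = (-27 + √(6 + 27 + 4*729)) + 37829/(-17*24 + 10521) = (-27 + √(6 + 27 + 2916)) + 37829/(-408 + 10521) = (-27 + √2949) + 37829/10113 = -235222/10113 + √2949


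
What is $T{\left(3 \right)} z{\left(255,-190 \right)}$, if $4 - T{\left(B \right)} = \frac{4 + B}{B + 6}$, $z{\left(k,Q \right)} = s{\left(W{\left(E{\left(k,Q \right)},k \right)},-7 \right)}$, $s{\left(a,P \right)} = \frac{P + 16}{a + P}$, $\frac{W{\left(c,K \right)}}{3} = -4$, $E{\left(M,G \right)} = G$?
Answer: $- \frac{29}{19} \approx -1.5263$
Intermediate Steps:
$W{\left(c,K \right)} = -12$ ($W{\left(c,K \right)} = 3 \left(-4\right) = -12$)
$s{\left(a,P \right)} = \frac{16 + P}{P + a}$
$z{\left(k,Q \right)} = - \frac{9}{19}$ ($z{\left(k,Q \right)} = \frac{16 - 7}{-7 - 12} = \frac{1}{-19} \cdot 9 = \left(- \frac{1}{19}\right) 9 = - \frac{9}{19}$)
$T{\left(B \right)} = 4 - \frac{4 + B}{6 + B}$ ($T{\left(B \right)} = 4 - \frac{4 + B}{B + 6} = 4 - \frac{4 + B}{6 + B}$)
$T{\left(3 \right)} z{\left(255,-190 \right)} = \frac{20 + 3 \cdot 3}{6 + 3} \left(- \frac{9}{19}\right) = \frac{20 + 9}{9} \left(- \frac{9}{19}\right) = \frac{1}{9} \cdot 29 \left(- \frac{9}{19}\right) = \frac{29}{9} \left(- \frac{9}{19}\right) = - \frac{29}{19}$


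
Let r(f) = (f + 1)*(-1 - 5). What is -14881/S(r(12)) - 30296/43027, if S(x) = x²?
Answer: -824605651/261776268 ≈ -3.1500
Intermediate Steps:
r(f) = -6 - 6*f (r(f) = (1 + f)*(-6) = -6 - 6*f)
-14881/S(r(12)) - 30296/43027 = -14881/(-6 - 6*12)² - 30296/43027 = -14881/(-6 - 72)² - 30296*1/43027 = -14881/((-78)²) - 30296/43027 = -14881/6084 - 30296/43027 = -824605651/261776268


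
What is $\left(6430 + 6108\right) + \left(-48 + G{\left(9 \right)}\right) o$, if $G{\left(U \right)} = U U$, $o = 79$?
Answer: $15145$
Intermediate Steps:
$G{\left(U \right)} = U^{2}$
$\left(6430 + 6108\right) + \left(-48 + G{\left(9 \right)}\right) o = \left(6430 + 6108\right) + \left(-48 + 9^{2}\right) 79 = 12538 + \left(-48 + 81\right) 79 = 12538 + 33 \cdot 79 = 12538 + 2607 = 15145$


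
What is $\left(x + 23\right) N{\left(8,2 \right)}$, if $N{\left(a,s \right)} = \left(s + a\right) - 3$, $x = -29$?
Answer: $-42$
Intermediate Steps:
$N{\left(a,s \right)} = -3 + a + s$ ($N{\left(a,s \right)} = \left(a + s\right) - 3 = -3 + a + s$)
$\left(x + 23\right) N{\left(8,2 \right)} = \left(-29 + 23\right) \left(-3 + 8 + 2\right) = \left(-6\right) 7 = -42$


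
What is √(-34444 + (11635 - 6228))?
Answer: I*√29037 ≈ 170.4*I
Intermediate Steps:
√(-34444 + (11635 - 6228)) = √(-34444 + 5407) = √(-29037) = I*√29037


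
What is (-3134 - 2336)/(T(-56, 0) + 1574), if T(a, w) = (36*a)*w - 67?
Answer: -5470/1507 ≈ -3.6297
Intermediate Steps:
T(a, w) = -67 + 36*a*w (T(a, w) = 36*a*w - 67 = -67 + 36*a*w)
(-3134 - 2336)/(T(-56, 0) + 1574) = (-3134 - 2336)/((-67 + 36*(-56)*0) + 1574) = -5470/((-67 + 0) + 1574) = -5470/(-67 + 1574) = -5470/1507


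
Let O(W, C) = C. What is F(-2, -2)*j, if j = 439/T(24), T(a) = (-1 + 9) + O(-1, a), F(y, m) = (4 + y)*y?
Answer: -439/8 ≈ -54.875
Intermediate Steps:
F(y, m) = y*(4 + y)
T(a) = 8 + a (T(a) = (-1 + 9) + a = 8 + a)
j = 439/32 (j = 439/(8 + 24) = 439/32 ≈ 13.719)
F(-2, -2)*j = -2*(4 - 2)*(439/32) = -2*2*(439/32) = -4*439/32 = -439/8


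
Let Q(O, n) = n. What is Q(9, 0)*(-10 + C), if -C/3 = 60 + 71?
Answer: 0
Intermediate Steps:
C = -393 (C = -3*(60 + 71) = -3*131 = -393)
Q(9, 0)*(-10 + C) = 0*(-10 - 393) = 0*(-403) = 0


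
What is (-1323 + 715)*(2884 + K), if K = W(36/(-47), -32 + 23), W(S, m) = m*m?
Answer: -1802720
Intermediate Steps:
W(S, m) = m²
K = 81 (K = (-32 + 23)² = (-9)² = 81)
(-1323 + 715)*(2884 + K) = (-1323 + 715)*(2884 + 81) = -608*2965 = -1802720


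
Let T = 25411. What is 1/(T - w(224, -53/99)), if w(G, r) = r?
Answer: 99/2515742 ≈ 3.9352e-5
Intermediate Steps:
1/(T - w(224, -53/99)) = 1/(25411 - (-53)/99) = 1/(25411 - 1*(-53/99)) = 1/(25411 + 53/99) = 1/(2515742/99) = 99/2515742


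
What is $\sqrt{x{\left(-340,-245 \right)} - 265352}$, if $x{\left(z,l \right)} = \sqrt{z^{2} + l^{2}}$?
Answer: $\sqrt{-265352 + 25 \sqrt{281}} \approx 514.72 i$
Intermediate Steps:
$x{\left(z,l \right)} = \sqrt{l^{2} + z^{2}}$
$\sqrt{x{\left(-340,-245 \right)} - 265352} = \sqrt{\sqrt{\left(-245\right)^{2} + \left(-340\right)^{2}} - 265352} = \sqrt{\sqrt{60025 + 115600} - 265352} = \sqrt{\sqrt{175625} - 265352} = \sqrt{25 \sqrt{281} - 265352} = \sqrt{-265352 + 25 \sqrt{281}}$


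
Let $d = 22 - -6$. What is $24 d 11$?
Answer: $7392$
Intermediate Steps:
$d = 28$ ($d = 22 + 6 = 28$)
$24 d 11 = 24 \cdot 28 \cdot 11 = 672 \cdot 11 = 7392$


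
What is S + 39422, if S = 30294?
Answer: 69716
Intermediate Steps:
S + 39422 = 30294 + 39422 = 69716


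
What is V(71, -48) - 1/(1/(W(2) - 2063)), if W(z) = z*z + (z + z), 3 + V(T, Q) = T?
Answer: 2123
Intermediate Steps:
V(T, Q) = -3 + T
W(z) = z² + 2*z
V(71, -48) - 1/(1/(W(2) - 2063)) = (-3 + 71) - 1/(1/(2*(2 + 2) - 2063)) = 68 - 1/(1/(2*4 - 2063)) = 68 - 1/(1/(8 - 2063)) = 68 - 1/(1/(-2055)) = 68 - 1/(-1/2055) = 68 - 1*(-2055) = 68 + 2055 = 2123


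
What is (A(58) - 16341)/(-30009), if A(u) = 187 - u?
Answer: 772/1429 ≈ 0.54024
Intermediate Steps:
(A(58) - 16341)/(-30009) = ((187 - 1*58) - 16341)/(-30009) = ((187 - 58) - 16341)*(-1/30009) = (129 - 16341)*(-1/30009) = -16212*(-1/30009) = 772/1429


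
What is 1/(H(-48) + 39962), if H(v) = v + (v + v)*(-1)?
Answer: 1/40010 ≈ 2.4994e-5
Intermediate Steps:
H(v) = -v (H(v) = v + (2*v)*(-1) = v - 2*v = -v)
1/(H(-48) + 39962) = 1/(-1*(-48) + 39962) = 1/(48 + 39962) = 1/40010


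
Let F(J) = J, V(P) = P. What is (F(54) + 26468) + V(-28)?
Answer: 26494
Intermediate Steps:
(F(54) + 26468) + V(-28) = (54 + 26468) - 28 = 26522 - 28 = 26494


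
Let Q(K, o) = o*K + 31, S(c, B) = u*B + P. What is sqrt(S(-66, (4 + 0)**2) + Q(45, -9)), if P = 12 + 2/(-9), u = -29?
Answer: 26*I*sqrt(11)/3 ≈ 28.744*I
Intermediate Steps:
P = 106/9 (P = 12 + 2*(-1/9) = 12 - 2/9 = 106/9 ≈ 11.778)
S(c, B) = 106/9 - 29*B (S(c, B) = -29*B + 106/9 = 106/9 - 29*B)
Q(K, o) = 31 + K*o (Q(K, o) = K*o + 31 = 31 + K*o)
sqrt(S(-66, (4 + 0)**2) + Q(45, -9)) = sqrt((106/9 - 29*(4 + 0)**2) + (31 + 45*(-9))) = sqrt((106/9 - 29*4**2) + (31 - 405)) = sqrt((106/9 - 29*16) - 374) = sqrt((106/9 - 464) - 374) = sqrt(-4070/9 - 374) = sqrt(-7436/9) = 26*I*sqrt(11)/3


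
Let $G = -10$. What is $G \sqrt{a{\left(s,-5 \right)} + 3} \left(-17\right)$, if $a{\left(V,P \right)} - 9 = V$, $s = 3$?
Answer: $170 \sqrt{15} \approx 658.41$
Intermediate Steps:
$a{\left(V,P \right)} = 9 + V$
$G \sqrt{a{\left(s,-5 \right)} + 3} \left(-17\right) = - 10 \sqrt{\left(9 + 3\right) + 3} \left(-17\right) = - 10 \sqrt{12 + 3} \left(-17\right) = - 10 \sqrt{15} \left(-17\right) = 170 \sqrt{15}$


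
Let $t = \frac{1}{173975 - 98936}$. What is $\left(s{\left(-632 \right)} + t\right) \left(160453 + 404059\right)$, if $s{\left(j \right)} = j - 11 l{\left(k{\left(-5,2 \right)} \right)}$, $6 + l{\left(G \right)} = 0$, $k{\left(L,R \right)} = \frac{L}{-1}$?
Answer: $- \frac{23975994873376}{75039} \approx -3.1951 \cdot 10^{8}$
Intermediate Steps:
$k{\left(L,R \right)} = - L$ ($k{\left(L,R \right)} = L \left(-1\right) = - L$)
$l{\left(G \right)} = -6$ ($l{\left(G \right)} = -6 + 0 = -6$)
$s{\left(j \right)} = 66 + j$ ($s{\left(j \right)} = j - -66 = j + 66 = 66 + j$)
$t = \frac{1}{75039} \approx 1.3326 \cdot 10^{-5}$
$\left(s{\left(-632 \right)} + t\right) \left(160453 + 404059\right) = \left(\left(66 - 632\right) + \frac{1}{75039}\right) \left(160453 + 404059\right) = \left(-566 + \frac{1}{75039}\right) 564512 = \left(- \frac{42472073}{75039}\right) 564512 = - \frac{23975994873376}{75039}$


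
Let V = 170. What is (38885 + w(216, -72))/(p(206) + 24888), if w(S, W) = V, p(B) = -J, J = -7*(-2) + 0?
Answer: 39055/24874 ≈ 1.5701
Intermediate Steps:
J = 14 (J = 14 + 0 = 14)
p(B) = -14 (p(B) = -1*14 = -14)
w(S, W) = 170
(38885 + w(216, -72))/(p(206) + 24888) = (38885 + 170)/(-14 + 24888) = 39055/24874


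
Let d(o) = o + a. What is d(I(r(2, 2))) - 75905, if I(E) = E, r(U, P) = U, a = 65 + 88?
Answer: -75750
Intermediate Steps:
a = 153
d(o) = 153 + o (d(o) = o + 153 = 153 + o)
d(I(r(2, 2))) - 75905 = (153 + 2) - 75905 = 155 - 75905 = -75750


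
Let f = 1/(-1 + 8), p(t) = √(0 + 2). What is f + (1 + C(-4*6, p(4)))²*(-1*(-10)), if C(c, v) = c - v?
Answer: 37171/7 + 460*√2 ≈ 5960.7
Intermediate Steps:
p(t) = √2
f = ⅐ (f = 1/7 = ⅐ ≈ 0.14286)
f + (1 + C(-4*6, p(4)))²*(-1*(-10)) = ⅐ + (1 + (-4*6 - √2))²*(-1*(-10)) = ⅐ + (1 + (-24 - √2))²*10 = ⅐ + (-23 - √2)²*10 = ⅐ + 10*(-23 - √2)²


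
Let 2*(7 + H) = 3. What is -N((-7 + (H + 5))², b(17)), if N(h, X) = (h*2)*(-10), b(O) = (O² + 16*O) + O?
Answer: 1125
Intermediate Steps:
H = -11/2 (H = -7 + (½)*3 = -7 + 3/2 = -11/2 ≈ -5.5000)
b(O) = O² + 17*O
N(h, X) = -20*h (N(h, X) = (2*h)*(-10) = -20*h)
-N((-7 + (H + 5))², b(17)) = -(-20)*(-7 + (-11/2 + 5))² = -(-20)*(-7 - ½)² = -(-20)*(-15/2)² = -(-20)*225/4 = -1*(-1125) = 1125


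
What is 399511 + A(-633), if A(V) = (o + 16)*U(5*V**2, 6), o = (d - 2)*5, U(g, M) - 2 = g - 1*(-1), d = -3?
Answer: -17631521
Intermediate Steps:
U(g, M) = 3 + g (U(g, M) = 2 + (g - 1*(-1)) = 2 + (g + 1) = 2 + (1 + g) = 3 + g)
o = -25 (o = (-3 - 2)*5 = -5*5 = -25)
A(V) = -27 - 45*V**2 (A(V) = (-25 + 16)*(3 + 5*V**2) = -9*(3 + 5*V**2) = -27 - 45*V**2)
399511 + A(-633) = 399511 + (-27 - 45*(-633)**2) = 399511 + (-27 - 45*400689) = 399511 + (-27 - 18031005) = 399511 - 18031032 = -17631521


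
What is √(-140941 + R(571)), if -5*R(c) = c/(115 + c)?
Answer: I*√33839974070/490 ≈ 375.42*I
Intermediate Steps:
R(c) = -c/(5*(115 + c))
√(-140941 + R(571)) = √(-140941 - 1*571/(575 + 5*571)) = √(-140941 - 1*571/(575 + 2855)) = √(-140941 - 1*571/3430) = √(-140941 - 1*571*1/3430) = √(-140941 - 571/3430) = √(-483428201/3430) = I*√33839974070/490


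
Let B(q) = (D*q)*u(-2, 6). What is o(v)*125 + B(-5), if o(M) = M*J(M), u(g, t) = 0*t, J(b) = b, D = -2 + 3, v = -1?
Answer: 125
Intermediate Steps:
D = 1
u(g, t) = 0
o(M) = M**2 (o(M) = M*M = M**2)
B(q) = 0 (B(q) = (1*q)*0 = q*0 = 0)
o(v)*125 + B(-5) = (-1)**2*125 + 0 = 1*125 + 0 = 125 + 0 = 125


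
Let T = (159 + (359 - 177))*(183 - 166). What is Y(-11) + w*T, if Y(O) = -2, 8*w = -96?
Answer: -69566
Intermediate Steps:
w = -12 (w = (1/8)*(-96) = -12)
T = 5797 (T = (159 + 182)*17 = 341*17 = 5797)
Y(-11) + w*T = -2 - 12*5797 = -2 - 69564 = -69566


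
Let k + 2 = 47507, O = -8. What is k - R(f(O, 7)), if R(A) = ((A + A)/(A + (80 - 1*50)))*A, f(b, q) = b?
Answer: 522491/11 ≈ 47499.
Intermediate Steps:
k = 47505 (k = -2 + 47507 = 47505)
R(A) = 2*A²/(30 + A) (R(A) = ((2*A)/(A + (80 - 50)))*A = ((2*A)/(A + 30))*A = ((2*A)/(30 + A))*A = (2*A/(30 + A))*A = 2*A²/(30 + A))
k - R(f(O, 7)) = 47505 - 2*(-8)²/(30 - 8) = 47505 - 2*64/22 = 47505 - 1*64/11 = 47505 - 64/11 = 522491/11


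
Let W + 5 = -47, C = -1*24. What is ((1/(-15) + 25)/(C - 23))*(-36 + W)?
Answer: 32912/705 ≈ 46.684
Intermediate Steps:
C = -24
W = -52 (W = -5 - 47 = -52)
((1/(-15) + 25)/(C - 23))*(-36 + W) = ((1/(-15) + 25)/(-24 - 23))*(-36 - 52) = ((-1/15 + 25)/(-47))*(-88) = ((374/15)*(-1/47))*(-88) = -374/705*(-88) = 32912/705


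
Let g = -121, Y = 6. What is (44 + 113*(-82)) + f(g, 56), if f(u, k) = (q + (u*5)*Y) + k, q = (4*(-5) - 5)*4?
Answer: -12896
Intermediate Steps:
q = -100 (q = (-20 - 5)*4 = -25*4 = -100)
f(u, k) = -100 + k + 30*u (f(u, k) = (-100 + (u*5)*6) + k = (-100 + (5*u)*6) + k = (-100 + 30*u) + k = -100 + k + 30*u)
(44 + 113*(-82)) + f(g, 56) = (44 + 113*(-82)) + (-100 + 56 + 30*(-121)) = (44 - 9266) + (-100 + 56 - 3630) = -9222 - 3674 = -12896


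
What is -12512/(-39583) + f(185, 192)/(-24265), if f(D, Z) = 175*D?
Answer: -8503443/8352013 ≈ -1.0181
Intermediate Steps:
-12512/(-39583) + f(185, 192)/(-24265) = -12512/(-39583) + (175*185)/(-24265) = -12512*(-1/39583) + 32375*(-1/24265) = 544/1721 - 6475/4853 = -8503443/8352013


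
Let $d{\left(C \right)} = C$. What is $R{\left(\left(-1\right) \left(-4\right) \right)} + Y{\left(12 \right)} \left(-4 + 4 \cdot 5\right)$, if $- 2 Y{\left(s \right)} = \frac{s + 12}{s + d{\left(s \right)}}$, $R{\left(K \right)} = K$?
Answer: $-4$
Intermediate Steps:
$Y{\left(s \right)} = - \frac{12 + s}{4 s}$ ($Y{\left(s \right)} = - \frac{\left(s + 12\right) \frac{1}{s + s}}{2} = - \frac{\left(12 + s\right) \frac{1}{2 s}}{2} = - \frac{\frac{1}{2} \frac{1}{s} \left(12 + s\right)}{2} = - \frac{12 + s}{4 s}$)
$R{\left(\left(-1\right) \left(-4\right) \right)} + Y{\left(12 \right)} \left(-4 + 4 \cdot 5\right) = \left(-1\right) \left(-4\right) + \frac{-12 - 12}{4 \cdot 12} \left(-4 + 4 \cdot 5\right) = 4 + \frac{1}{4} \cdot \frac{1}{12} \left(-12 - 12\right) \left(-4 + 20\right) = 4 + \frac{1}{4} \cdot \frac{1}{12} \left(-24\right) 16 = 4 - 8 = -4$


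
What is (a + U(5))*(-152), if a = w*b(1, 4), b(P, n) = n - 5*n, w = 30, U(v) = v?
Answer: 72200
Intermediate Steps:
b(P, n) = -4*n
a = -480 (a = 30*(-4*4) = 30*(-16) = -480)
(a + U(5))*(-152) = (-480 + 5)*(-152) = -475*(-152) = 72200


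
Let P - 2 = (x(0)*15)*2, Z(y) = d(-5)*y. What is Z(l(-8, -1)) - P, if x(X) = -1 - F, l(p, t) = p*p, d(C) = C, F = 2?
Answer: -232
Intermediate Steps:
l(p, t) = p²
Z(y) = -5*y
x(X) = -3 (x(X) = -1 - 1*2 = -1 - 2 = -3)
P = -88 (P = 2 - 3*15*2 = 2 - 45*2 = 2 - 90 = -88)
Z(l(-8, -1)) - P = -5*(-8)² - 1*(-88) = -5*64 + 88 = -320 + 88 = -232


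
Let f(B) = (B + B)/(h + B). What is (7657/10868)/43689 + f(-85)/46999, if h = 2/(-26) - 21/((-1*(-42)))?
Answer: 2347678549/40204383709380 ≈ 5.8394e-5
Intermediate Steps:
h = -15/26 (h = 2*(-1/26) - 21/42 = -1/13 - 21*1/42 = -1/13 - ½ = -15/26 ≈ -0.57692)
f(B) = 2*B/(-15/26 + B) (f(B) = (B + B)/(-15/26 + B) = (2*B)/(-15/26 + B) = 2*B/(-15/26 + B))
(7657/10868)/43689 + f(-85)/46999 = (7657/10868)/43689 + (52*(-85)/(-15 + 26*(-85)))/46999 = (7657*(1/10868))*(1/43689) + (52*(-85)/(-15 - 2210))*(1/46999) = (31/44)*(1/43689) + (52*(-85)/(-2225))*(1/46999) = 31/1922316 + (52*(-85)*(-1/2225))*(1/46999) = 31/1922316 + (884/445)*(1/46999) = 31/1922316 + 884/20914555 = 2347678549/40204383709380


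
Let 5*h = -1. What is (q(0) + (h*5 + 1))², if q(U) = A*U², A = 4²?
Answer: 0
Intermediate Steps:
A = 16
q(U) = 16*U²
h = -⅕ (h = (⅕)*(-1) = -⅕ ≈ -0.20000)
(q(0) + (h*5 + 1))² = (16*0² + (-⅕*5 + 1))² = (16*0 + (-1 + 1))² = (0 + 0)² = 0² = 0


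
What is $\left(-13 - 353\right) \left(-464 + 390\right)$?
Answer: $27084$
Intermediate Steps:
$\left(-13 - 353\right) \left(-464 + 390\right) = \left(-366\right) \left(-74\right) = 27084$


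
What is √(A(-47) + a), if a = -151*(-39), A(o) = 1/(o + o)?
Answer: √52035110/94 ≈ 76.740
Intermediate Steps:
A(o) = 1/(2*o)
a = 5889
√(A(-47) + a) = √((½)/(-47) + 5889) = √((½)*(-1/47) + 5889) = √(-1/94 + 5889) = √(553565/94) = √52035110/94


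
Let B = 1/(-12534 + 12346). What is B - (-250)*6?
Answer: 281999/188 ≈ 1500.0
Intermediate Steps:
B = -1/188 (B = 1/(-188) = -1/188 ≈ -0.0053191)
B - (-250)*6 = -1/188 - (-250)*6 = -1/188 - 1*(-1500) = -1/188 + 1500 = 281999/188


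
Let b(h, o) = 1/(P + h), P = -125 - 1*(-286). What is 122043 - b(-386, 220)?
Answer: 27459676/225 ≈ 1.2204e+5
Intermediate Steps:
P = 161 (P = -125 + 286 = 161)
b(h, o) = 1/(161 + h)
122043 - b(-386, 220) = 122043 - 1/(161 - 386) = 122043 - 1/(-225) = 122043 - 1*(-1/225) = 122043 + 1/225 = 27459676/225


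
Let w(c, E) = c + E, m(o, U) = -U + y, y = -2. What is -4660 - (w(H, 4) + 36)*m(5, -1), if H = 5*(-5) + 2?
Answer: -4643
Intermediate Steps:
m(o, U) = -2 - U (m(o, U) = -U - 2 = -2 - U)
H = -23 (H = -25 + 2 = -23)
w(c, E) = E + c
-4660 - (w(H, 4) + 36)*m(5, -1) = -4660 - ((4 - 23) + 36)*(-2 - 1*(-1)) = -4660 - (-19 + 36)*(-2 + 1) = -4660 - 17*(-1) = -4660 - 1*(-17) = -4660 + 17 = -4643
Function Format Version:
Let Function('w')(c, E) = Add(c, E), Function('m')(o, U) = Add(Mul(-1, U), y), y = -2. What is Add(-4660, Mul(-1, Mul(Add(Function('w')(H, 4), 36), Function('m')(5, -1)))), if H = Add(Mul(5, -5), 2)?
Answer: -4643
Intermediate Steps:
Function('m')(o, U) = Add(-2, Mul(-1, U)) (Function('m')(o, U) = Add(Mul(-1, U), -2) = Add(-2, Mul(-1, U)))
H = -23 (H = Add(-25, 2) = -23)
Function('w')(c, E) = Add(E, c)
Add(-4660, Mul(-1, Mul(Add(Function('w')(H, 4), 36), Function('m')(5, -1)))) = Add(-4660, Mul(-1, Mul(Add(Add(4, -23), 36), Add(-2, Mul(-1, -1))))) = Add(-4660, Mul(-1, Mul(Add(-19, 36), Add(-2, 1)))) = Add(-4660, Mul(-1, Mul(17, -1))) = Add(-4660, Mul(-1, -17)) = Add(-4660, 17) = -4643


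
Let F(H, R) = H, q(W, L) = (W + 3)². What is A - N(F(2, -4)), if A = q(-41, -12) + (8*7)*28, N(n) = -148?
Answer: 3160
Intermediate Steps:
q(W, L) = (3 + W)²
A = 3012 (A = (3 - 41)² + (8*7)*28 = (-38)² + 56*28 = 1444 + 1568 = 3012)
A - N(F(2, -4)) = 3012 - 1*(-148) = 3012 + 148 = 3160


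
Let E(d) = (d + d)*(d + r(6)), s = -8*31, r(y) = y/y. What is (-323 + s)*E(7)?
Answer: -63952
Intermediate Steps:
r(y) = 1
s = -248
E(d) = 2*d*(1 + d) (E(d) = (d + d)*(d + 1) = (2*d)*(1 + d) = 2*d*(1 + d))
(-323 + s)*E(7) = (-323 - 248)*(2*7*(1 + 7)) = -1142*7*8 = -571*112 = -63952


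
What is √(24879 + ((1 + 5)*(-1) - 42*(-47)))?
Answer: 3*√2983 ≈ 163.85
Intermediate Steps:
√(24879 + ((1 + 5)*(-1) - 42*(-47))) = √(24879 + (6*(-1) + 1974)) = √(24879 + (-6 + 1974)) = √(24879 + 1968) = √26847 = 3*√2983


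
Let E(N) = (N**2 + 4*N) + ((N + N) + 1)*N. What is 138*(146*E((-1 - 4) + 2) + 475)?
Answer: 307326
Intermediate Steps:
E(N) = N**2 + 4*N + N*(1 + 2*N) (E(N) = (N**2 + 4*N) + (2*N + 1)*N = (N**2 + 4*N) + (1 + 2*N)*N = (N**2 + 4*N) + N*(1 + 2*N) = N**2 + 4*N + N*(1 + 2*N))
138*(146*E((-1 - 4) + 2) + 475) = 138*(146*(((-1 - 4) + 2)*(5 + 3*((-1 - 4) + 2))) + 475) = 138*(146*((-5 + 2)*(5 + 3*(-5 + 2))) + 475) = 138*(146*(-3*(5 + 3*(-3))) + 475) = 138*(146*(-3*(5 - 9)) + 475) = 138*(146*(-3*(-4)) + 475) = 138*(146*12 + 475) = 138*(1752 + 475) = 138*2227 = 307326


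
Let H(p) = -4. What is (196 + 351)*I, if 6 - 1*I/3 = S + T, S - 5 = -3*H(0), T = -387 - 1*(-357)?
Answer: 31179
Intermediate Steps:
T = -30 (T = -387 + 357 = -30)
S = 17 (S = 5 - 3*(-4) = 5 + 12 = 17)
I = 57 (I = 18 - 3*(17 - 30) = 18 - 3*(-13) = 18 + 39 = 57)
(196 + 351)*I = (196 + 351)*57 = 547*57 = 31179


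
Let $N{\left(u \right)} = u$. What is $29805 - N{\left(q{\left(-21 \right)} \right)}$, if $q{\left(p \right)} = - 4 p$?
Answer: $29721$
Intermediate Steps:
$29805 - N{\left(q{\left(-21 \right)} \right)} = 29805 - \left(-4\right) \left(-21\right) = 29805 - 84 = 29721$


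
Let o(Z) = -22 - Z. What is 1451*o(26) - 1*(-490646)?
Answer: 420998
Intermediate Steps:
1451*o(26) - 1*(-490646) = 1451*(-22 - 1*26) - 1*(-490646) = 1451*(-22 - 26) + 490646 = 1451*(-48) + 490646 = -69648 + 490646 = 420998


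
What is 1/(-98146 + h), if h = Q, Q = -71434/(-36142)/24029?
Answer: -25542827/2506926296641 ≈ -1.0189e-5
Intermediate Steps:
Q = 2101/25542827 (Q = -71434*(-1/36142)*(1/24029) = (2101/1063)*(1/24029) = 2101/25542827 ≈ 8.2254e-5)
h = 2101/25542827 ≈ 8.2254e-5
1/(-98146 + h) = 1/(-98146 + 2101/25542827) = 1/(-2506926296641/25542827) = -25542827/2506926296641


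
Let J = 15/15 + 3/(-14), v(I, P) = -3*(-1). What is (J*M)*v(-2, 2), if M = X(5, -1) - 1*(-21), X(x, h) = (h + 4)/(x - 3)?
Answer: 1485/28 ≈ 53.036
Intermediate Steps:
v(I, P) = 3
X(x, h) = (4 + h)/(-3 + x)
J = 11/14 (J = 15*(1/15) + 3*(-1/14) = 1 - 3/14 = 11/14 ≈ 0.78571)
M = 45/2 (M = (4 - 1)/(-3 + 5) - 1*(-21) = 3/2 + 21 = 45/2 ≈ 22.500)
(J*M)*v(-2, 2) = ((11/14)*(45/2))*3 = (495/28)*3 = 1485/28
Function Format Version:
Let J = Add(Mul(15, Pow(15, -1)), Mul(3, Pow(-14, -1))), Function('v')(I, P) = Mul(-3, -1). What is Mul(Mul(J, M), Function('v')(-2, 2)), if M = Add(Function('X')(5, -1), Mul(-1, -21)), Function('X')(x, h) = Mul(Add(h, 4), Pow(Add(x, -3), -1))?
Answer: Rational(1485, 28) ≈ 53.036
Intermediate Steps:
Function('v')(I, P) = 3
Function('X')(x, h) = Mul(Pow(Add(-3, x), -1), Add(4, h)) (Function('X')(x, h) = Mul(Add(4, h), Pow(Add(-3, x), -1)) = Mul(Pow(Add(-3, x), -1), Add(4, h)))
J = Rational(11, 14) (J = Add(Mul(15, Rational(1, 15)), Mul(3, Rational(-1, 14))) = Add(1, Rational(-3, 14)) = Rational(11, 14) ≈ 0.78571)
M = Rational(45, 2) (M = Add(Mul(Pow(Add(-3, 5), -1), Add(4, -1)), Mul(-1, -21)) = Add(Mul(Pow(2, -1), 3), 21) = Add(Mul(Rational(1, 2), 3), 21) = Add(Rational(3, 2), 21) = Rational(45, 2) ≈ 22.500)
Mul(Mul(J, M), Function('v')(-2, 2)) = Mul(Mul(Rational(11, 14), Rational(45, 2)), 3) = Mul(Rational(495, 28), 3) = Rational(1485, 28)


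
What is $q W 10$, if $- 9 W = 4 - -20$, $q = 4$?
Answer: $- \frac{320}{3} \approx -106.67$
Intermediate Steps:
$W = - \frac{8}{3}$ ($W = - \frac{4 - -20}{9} = - \frac{4 + 20}{9} = \left(- \frac{1}{9}\right) 24 = - \frac{8}{3} \approx -2.6667$)
$q W 10 = 4 \left(- \frac{8}{3}\right) 10 = \left(- \frac{32}{3}\right) 10 = - \frac{320}{3}$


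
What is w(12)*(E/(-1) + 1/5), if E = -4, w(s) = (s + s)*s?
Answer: 6048/5 ≈ 1209.6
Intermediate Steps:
w(s) = 2*s**2 (w(s) = (2*s)*s = 2*s**2)
w(12)*(E/(-1) + 1/5) = (2*12**2)*(-4/(-1) + 1/5) = (2*144)*(-4*(-1) + 1*(1/5)) = 288*(4 + 1/5) = 288*(21/5) = 6048/5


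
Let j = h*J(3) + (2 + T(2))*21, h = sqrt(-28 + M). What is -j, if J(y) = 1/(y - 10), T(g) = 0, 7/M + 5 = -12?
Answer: -42 + I*sqrt(8211)/119 ≈ -42.0 + 0.76147*I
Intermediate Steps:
M = -7/17 (M = 7/(-5 - 12) = 7/(-17) = 7*(-1/17) = -7/17 ≈ -0.41176)
J(y) = 1/(-10 + y)
h = I*sqrt(8211)/17 (h = sqrt(-28 - 7/17) = sqrt(-483/17) = I*sqrt(8211)/17 ≈ 5.3303*I)
j = 42 - I*sqrt(8211)/119 (j = (I*sqrt(8211)/17)/(-10 + 3) + (2 + 0)*21 = (I*sqrt(8211)/17)/(-7) + 2*21 = (I*sqrt(8211)/17)*(-1/7) + 42 = -I*sqrt(8211)/119 + 42 = 42 - I*sqrt(8211)/119 ≈ 42.0 - 0.76147*I)
-j = -(42 - I*sqrt(8211)/119) = -42 + I*sqrt(8211)/119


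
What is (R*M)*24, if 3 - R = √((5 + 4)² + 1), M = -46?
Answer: -3312 + 1104*√82 ≈ 6685.1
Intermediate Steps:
R = 3 - √82 (R = 3 - √((5 + 4)² + 1) = 3 - √(9² + 1) = 3 - √(81 + 1) = 3 - √82 ≈ -6.0554)
(R*M)*24 = ((3 - √82)*(-46))*24 = (-138 + 46*√82)*24 = -3312 + 1104*√82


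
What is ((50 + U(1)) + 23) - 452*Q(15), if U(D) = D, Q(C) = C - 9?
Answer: -2638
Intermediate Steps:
Q(C) = -9 + C
((50 + U(1)) + 23) - 452*Q(15) = ((50 + 1) + 23) - 452*(-9 + 15) = (51 + 23) - 452*6 = 74 - 2712 = -2638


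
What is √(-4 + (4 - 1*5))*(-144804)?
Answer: -144804*I*√5 ≈ -3.2379e+5*I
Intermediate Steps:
√(-4 + (4 - 1*5))*(-144804) = √(-4 + (4 - 5))*(-144804) = √(-4 - 1)*(-144804) = √(-5)*(-144804) = (I*√5)*(-144804) = -144804*I*√5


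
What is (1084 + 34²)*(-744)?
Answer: -1666560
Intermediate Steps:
(1084 + 34²)*(-744) = (1084 + 1156)*(-744) = 2240*(-744) = -1666560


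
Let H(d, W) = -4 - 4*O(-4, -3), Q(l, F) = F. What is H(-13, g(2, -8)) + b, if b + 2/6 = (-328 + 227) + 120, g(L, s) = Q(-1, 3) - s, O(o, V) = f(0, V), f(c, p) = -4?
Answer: 92/3 ≈ 30.667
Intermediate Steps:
O(o, V) = -4
g(L, s) = 3 - s
H(d, W) = 12 (H(d, W) = -4 - 4*(-4) = -4 + 16 = 12)
b = 56/3 (b = -⅓ + ((-328 + 227) + 120) = -⅓ + (-101 + 120) = -⅓ + 19 = 56/3 ≈ 18.667)
H(-13, g(2, -8)) + b = 12 + 56/3 = 92/3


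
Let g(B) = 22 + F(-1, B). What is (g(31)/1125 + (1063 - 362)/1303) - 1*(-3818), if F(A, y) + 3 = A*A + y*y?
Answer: 622086402/162875 ≈ 3819.4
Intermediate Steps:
F(A, y) = -3 + A² + y² (F(A, y) = -3 + (A*A + y*y) = -3 + (A² + y²) = -3 + A² + y²)
g(B) = 20 + B² (g(B) = 22 + (-3 + (-1)² + B²) = 22 + (-3 + 1 + B²) = 22 + (-2 + B²) = 20 + B²)
(g(31)/1125 + (1063 - 362)/1303) - 1*(-3818) = ((20 + 31²)/1125 + (1063 - 362)/1303) - 1*(-3818) = ((20 + 961)*(1/1125) + 701*(1/1303)) + 3818 = (981*(1/1125) + 701/1303) + 3818 = (109/125 + 701/1303) + 3818 = 229652/162875 + 3818 = 622086402/162875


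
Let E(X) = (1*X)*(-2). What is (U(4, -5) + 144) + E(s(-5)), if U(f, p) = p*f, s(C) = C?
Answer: 134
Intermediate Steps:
U(f, p) = f*p
E(X) = -2*X (E(X) = X*(-2) = -2*X)
(U(4, -5) + 144) + E(s(-5)) = (4*(-5) + 144) - 2*(-5) = (-20 + 144) + 10 = 124 + 10 = 134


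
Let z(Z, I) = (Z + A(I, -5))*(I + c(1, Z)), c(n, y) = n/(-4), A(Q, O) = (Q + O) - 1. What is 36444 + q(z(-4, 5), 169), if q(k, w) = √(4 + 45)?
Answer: 36451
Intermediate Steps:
A(Q, O) = -1 + O + Q (A(Q, O) = (O + Q) - 1 = -1 + O + Q)
c(n, y) = -n/4 (c(n, y) = n*(-¼) = -n/4)
z(Z, I) = (-¼ + I)*(-6 + I + Z) (z(Z, I) = (Z + (-1 - 5 + I))*(I - ¼*1) = (Z + (-6 + I))*(I - ¼) = (-6 + I + Z)*(-¼ + I) = (-¼ + I)*(-6 + I + Z))
q(k, w) = 7 (q(k, w) = √49 = 7)
36444 + q(z(-4, 5), 169) = 36444 + 7 = 36451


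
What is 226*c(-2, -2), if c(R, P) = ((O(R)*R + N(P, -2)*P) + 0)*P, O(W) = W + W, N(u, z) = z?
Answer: -5424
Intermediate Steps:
O(W) = 2*W
c(R, P) = P*(-2*P + 2*R**2) (c(R, P) = (((2*R)*R - 2*P) + 0)*P = ((2*R**2 - 2*P) + 0)*P = ((-2*P + 2*R**2) + 0)*P = (-2*P + 2*R**2)*P = P*(-2*P + 2*R**2))
226*c(-2, -2) = 226*(2*(-2)*((-2)**2 - 1*(-2))) = 226*(2*(-2)*(4 + 2)) = 226*(2*(-2)*6) = 226*(-24) = -5424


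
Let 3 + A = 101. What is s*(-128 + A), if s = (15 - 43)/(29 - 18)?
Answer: 840/11 ≈ 76.364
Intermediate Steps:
A = 98 (A = -3 + 101 = 98)
s = -28/11 ≈ -2.5455
s*(-128 + A) = -28*(-128 + 98)/11 = -28/11*(-30) = 840/11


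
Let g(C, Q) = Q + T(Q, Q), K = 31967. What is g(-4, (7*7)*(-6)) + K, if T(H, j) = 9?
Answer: 31682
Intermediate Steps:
g(C, Q) = 9 + Q (g(C, Q) = Q + 9 = 9 + Q)
g(-4, (7*7)*(-6)) + K = (9 + (7*7)*(-6)) + 31967 = (9 + 49*(-6)) + 31967 = (9 - 294) + 31967 = -285 + 31967 = 31682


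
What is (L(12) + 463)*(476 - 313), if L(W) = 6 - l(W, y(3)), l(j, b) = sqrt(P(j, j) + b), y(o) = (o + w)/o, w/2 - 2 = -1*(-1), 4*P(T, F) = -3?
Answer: 152405/2 ≈ 76203.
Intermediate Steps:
P(T, F) = -3/4 (P(T, F) = (1/4)*(-3) = -3/4)
w = 6 (w = 4 + 2*(-1*(-1)) = 4 + 2*1 = 4 + 2 = 6)
y(o) = (6 + o)/o (y(o) = (o + 6)/o = (6 + o)/o)
l(j, b) = sqrt(-3/4 + b)
L(W) = 9/2 (L(W) = 6 - sqrt(-3 + 4*((6 + 3)/3))/2 = 6 - sqrt(-3 + 4*((1/3)*9))/2 = 6 - sqrt(-3 + 4*3)/2 = 6 - sqrt(-3 + 12)/2 = 6 - sqrt(9)/2 = 6 - 3/2 = 9/2)
(L(12) + 463)*(476 - 313) = (9/2 + 463)*(476 - 313) = (935/2)*163 = 152405/2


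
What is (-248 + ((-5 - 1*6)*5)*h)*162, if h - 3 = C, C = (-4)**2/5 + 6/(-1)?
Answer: -41958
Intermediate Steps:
C = -14/5 (C = 16*(1/5) + 6*(-1) = 16/5 - 6 = -14/5 ≈ -2.8000)
h = 1/5 (h = 3 - 14/5 = 1/5 ≈ 0.20000)
(-248 + ((-5 - 1*6)*5)*h)*162 = (-248 + ((-5 - 1*6)*5)*(1/5))*162 = (-248 + ((-5 - 6)*5)*(1/5))*162 = (-248 - 11*5*(1/5))*162 = (-248 - 55*1/5)*162 = (-248 - 11)*162 = -259*162 = -41958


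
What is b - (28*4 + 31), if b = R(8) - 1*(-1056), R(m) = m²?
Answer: 977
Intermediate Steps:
b = 1120 (b = 8² - 1*(-1056) = 64 + 1056 = 1120)
b - (28*4 + 31) = 1120 - (28*4 + 31) = 1120 - (112 + 31) = 1120 - 1*143 = 1120 - 143 = 977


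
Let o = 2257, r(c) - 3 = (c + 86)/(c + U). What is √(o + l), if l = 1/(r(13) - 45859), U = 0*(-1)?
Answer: 8*√12528133220715/596029 ≈ 47.508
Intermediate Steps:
U = 0
r(c) = 3 + (86 + c)/c (r(c) = 3 + (c + 86)/(c + 0) = 3 + (86 + c)/c)
l = -13/596029 (l = 1/((4 + 86/13) - 45859) = 1/(138/13 - 45859) = 1/(-596029/13) = -13/596029 ≈ -2.1811e-5)
√(o + l) = √(2257 - 13/596029) = √(1345237440/596029) = 8*√12528133220715/596029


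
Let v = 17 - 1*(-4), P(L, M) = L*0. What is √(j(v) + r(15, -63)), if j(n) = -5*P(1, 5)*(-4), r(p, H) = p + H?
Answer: 4*I*√3 ≈ 6.9282*I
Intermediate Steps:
r(p, H) = H + p
P(L, M) = 0
v = 21 (v = 17 + 4 = 21)
j(n) = 0 (j(n) = -5*0*(-4) = 0*(-4) = 0)
√(j(v) + r(15, -63)) = √(0 + (-63 + 15)) = √(0 - 48) = √(-48) = 4*I*√3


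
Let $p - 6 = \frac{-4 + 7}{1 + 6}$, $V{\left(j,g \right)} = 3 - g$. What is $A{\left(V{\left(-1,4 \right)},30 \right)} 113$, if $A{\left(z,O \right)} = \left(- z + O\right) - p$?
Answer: $\frac{19436}{7} \approx 2776.6$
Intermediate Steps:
$p = \frac{45}{7}$ ($p = 6 + \frac{-4 + 7}{1 + 6} = 6 + \frac{3}{7} = \frac{45}{7} \approx 6.4286$)
$A{\left(z,O \right)} = - \frac{45}{7} + O - z$ ($A{\left(z,O \right)} = \left(- z + O\right) - \frac{45}{7} = \left(O - z\right) - \frac{45}{7} = - \frac{45}{7} + O - z$)
$A{\left(V{\left(-1,4 \right)},30 \right)} 113 = \left(- \frac{45}{7} + 30 - \left(3 - 4\right)\right) 113 = \left(- \frac{45}{7} + 30 - -1\right) 113 = \left(- \frac{45}{7} + 30 + 1\right) 113 = \frac{172}{7} \cdot 113 = \frac{19436}{7}$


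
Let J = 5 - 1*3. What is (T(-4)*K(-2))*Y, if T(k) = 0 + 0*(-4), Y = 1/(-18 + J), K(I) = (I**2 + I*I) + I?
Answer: 0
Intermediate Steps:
J = 2 (J = 5 - 3 = 2)
K(I) = I + 2*I**2 (K(I) = (I**2 + I**2) + I = 2*I**2 + I = I + 2*I**2)
Y = -1/16 (Y = 1/(-18 + 2) = 1/(-16) = -1/16 ≈ -0.062500)
T(k) = 0 (T(k) = 0 + 0 = 0)
(T(-4)*K(-2))*Y = (0*(-2*(1 + 2*(-2))))*(-1/16) = (0*(-2*(1 - 4)))*(-1/16) = (0*(-2*(-3)))*(-1/16) = (0*6)*(-1/16) = 0*(-1/16) = 0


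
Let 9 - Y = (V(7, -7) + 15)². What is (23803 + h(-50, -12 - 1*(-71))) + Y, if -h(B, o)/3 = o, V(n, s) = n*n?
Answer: 19539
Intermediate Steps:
V(n, s) = n²
h(B, o) = -3*o
Y = -4087 (Y = 9 - (7² + 15)² = 9 - (49 + 15)² = 9 - 1*64² = 9 - 1*4096 = 9 - 4096 = -4087)
(23803 + h(-50, -12 - 1*(-71))) + Y = (23803 - 3*(-12 - 1*(-71))) - 4087 = (23803 - 3*(-12 + 71)) - 4087 = (23803 - 3*59) - 4087 = (23803 - 177) - 4087 = 23626 - 4087 = 19539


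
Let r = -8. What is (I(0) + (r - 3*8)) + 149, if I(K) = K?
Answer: 117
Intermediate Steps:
(I(0) + (r - 3*8)) + 149 = (0 + (-8 - 3*8)) + 149 = (0 + (-8 - 24)) + 149 = (0 - 32) + 149 = -32 + 149 = 117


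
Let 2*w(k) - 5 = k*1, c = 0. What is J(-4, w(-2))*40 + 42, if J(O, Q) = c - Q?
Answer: -18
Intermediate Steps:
w(k) = 5/2 + k/2 (w(k) = 5/2 + (k*1)/2 = 5/2 + k/2)
J(O, Q) = -Q (J(O, Q) = 0 - Q = -Q)
J(-4, w(-2))*40 + 42 = -(5/2 + (1/2)*(-2))*40 + 42 = -(5/2 - 1)*40 + 42 = -1*3/2*40 + 42 = -3/2*40 + 42 = -60 + 42 = -18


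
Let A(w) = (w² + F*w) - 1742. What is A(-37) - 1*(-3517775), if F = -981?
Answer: 3553699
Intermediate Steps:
A(w) = -1742 + w² - 981*w (A(w) = (w² - 981*w) - 1742 = -1742 + w² - 981*w)
A(-37) - 1*(-3517775) = (-1742 + (-37)² - 981*(-37)) - 1*(-3517775) = (-1742 + 1369 + 36297) + 3517775 = 35924 + 3517775 = 3553699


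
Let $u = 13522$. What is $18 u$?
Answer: $243396$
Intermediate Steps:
$18 u = 18 \cdot 13522 = 243396$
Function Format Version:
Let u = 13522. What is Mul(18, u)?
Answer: 243396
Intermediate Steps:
Mul(18, u) = Mul(18, 13522) = 243396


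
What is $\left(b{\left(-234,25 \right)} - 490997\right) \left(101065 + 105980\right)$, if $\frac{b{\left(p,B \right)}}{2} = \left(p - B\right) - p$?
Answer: $-101668826115$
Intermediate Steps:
$b{\left(p,B \right)} = - 2 B$ ($b{\left(p,B \right)} = 2 \left(\left(p - B\right) - p\right) = 2 \left(- B\right) = - 2 B$)
$\left(b{\left(-234,25 \right)} - 490997\right) \left(101065 + 105980\right) = \left(\left(-2\right) 25 - 490997\right) \left(101065 + 105980\right) = \left(-50 - 490997\right) 207045 = \left(-491047\right) 207045 = -101668826115$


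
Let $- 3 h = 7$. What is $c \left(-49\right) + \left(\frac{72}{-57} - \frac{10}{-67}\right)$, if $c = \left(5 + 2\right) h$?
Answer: $\frac{3052219}{3819} \approx 799.22$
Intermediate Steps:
$h = - \frac{7}{3}$ ($h = \left(- \frac{1}{3}\right) 7 = - \frac{7}{3} \approx -2.3333$)
$c = - \frac{49}{3}$ ($c = \left(5 + 2\right) \left(- \frac{7}{3}\right) = 7 \left(- \frac{7}{3}\right) = - \frac{49}{3} \approx -16.333$)
$c \left(-49\right) + \left(\frac{72}{-57} - \frac{10}{-67}\right) = \left(- \frac{49}{3}\right) \left(-49\right) + \left(\frac{72}{-57} - \frac{10}{-67}\right) = \frac{2401}{3} + \left(72 \left(- \frac{1}{57}\right) - - \frac{10}{67}\right) = \frac{2401}{3} + \left(- \frac{24}{19} + \frac{10}{67}\right) = \frac{2401}{3} - \frac{1418}{1273} = \frac{3052219}{3819}$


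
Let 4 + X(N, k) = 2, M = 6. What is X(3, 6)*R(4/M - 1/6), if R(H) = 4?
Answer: -8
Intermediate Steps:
X(N, k) = -2 (X(N, k) = -4 + 2 = -2)
X(3, 6)*R(4/M - 1/6) = -2*4 = -8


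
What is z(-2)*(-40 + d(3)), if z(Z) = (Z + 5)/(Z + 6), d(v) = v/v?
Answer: -117/4 ≈ -29.250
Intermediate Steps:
d(v) = 1
z(Z) = (5 + Z)/(6 + Z)
z(-2)*(-40 + d(3)) = ((5 - 2)/(6 - 2))*(-40 + 1) = (3/4)*(-39) = -117/4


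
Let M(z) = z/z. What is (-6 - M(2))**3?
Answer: -343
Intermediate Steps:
M(z) = 1
(-6 - M(2))**3 = (-6 - 1*1)**3 = (-6 - 1)**3 = (-7)**3 = -343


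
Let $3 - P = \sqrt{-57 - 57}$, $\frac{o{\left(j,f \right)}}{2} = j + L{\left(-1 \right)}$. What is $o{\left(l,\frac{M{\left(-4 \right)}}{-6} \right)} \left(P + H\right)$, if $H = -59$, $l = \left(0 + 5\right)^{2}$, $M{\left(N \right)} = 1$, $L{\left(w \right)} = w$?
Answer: $-2688 - 48 i \sqrt{114} \approx -2688.0 - 512.5 i$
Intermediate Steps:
$l = 25$ ($l = 5^{2} = 25$)
$o{\left(j,f \right)} = -2 + 2 j$ ($o{\left(j,f \right)} = 2 \left(j - 1\right) = 2 \left(-1 + j\right) = -2 + 2 j$)
$P = 3 - i \sqrt{114}$ ($P = 3 - \sqrt{-57 - 57} = 3 - \sqrt{-114} = 3 - i \sqrt{114} \approx 3.0 - 10.677 i$)
$o{\left(l,\frac{M{\left(-4 \right)}}{-6} \right)} \left(P + H\right) = \left(-2 + 2 \cdot 25\right) \left(\left(3 - i \sqrt{114}\right) - 59\right) = \left(-2 + 50\right) \left(-56 - i \sqrt{114}\right) = 48 \left(-56 - i \sqrt{114}\right) = -2688 - 48 i \sqrt{114}$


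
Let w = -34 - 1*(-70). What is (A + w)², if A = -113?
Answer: 5929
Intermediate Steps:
w = 36 (w = -34 + 70 = 36)
(A + w)² = (-113 + 36)² = (-77)² = 5929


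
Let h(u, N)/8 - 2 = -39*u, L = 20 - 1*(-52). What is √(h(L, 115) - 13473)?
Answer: I*√35921 ≈ 189.53*I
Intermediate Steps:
L = 72 (L = 20 + 52 = 72)
h(u, N) = 16 - 312*u (h(u, N) = 16 + 8*(-39*u) = 16 - 312*u)
√(h(L, 115) - 13473) = √((16 - 312*72) - 13473) = √((16 - 22464) - 13473) = √(-22448 - 13473) = √(-35921) = I*√35921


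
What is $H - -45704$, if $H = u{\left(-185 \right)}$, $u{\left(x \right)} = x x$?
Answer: $79929$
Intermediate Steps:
$u{\left(x \right)} = x^{2}$
$H = 34225$ ($H = \left(-185\right)^{2} = 34225$)
$H - -45704 = 34225 - -45704 = 34225 + 45704 = 79929$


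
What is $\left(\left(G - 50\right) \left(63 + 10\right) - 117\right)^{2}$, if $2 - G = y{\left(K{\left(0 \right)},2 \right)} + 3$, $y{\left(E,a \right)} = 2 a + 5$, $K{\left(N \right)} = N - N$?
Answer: $20223009$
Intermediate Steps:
$K{\left(N \right)} = 0$
$y{\left(E,a \right)} = 5 + 2 a$
$G = -10$ ($G = 2 - \left(\left(5 + 2 \cdot 2\right) + 3\right) = 2 - \left(\left(5 + 4\right) + 3\right) = 2 - \left(9 + 3\right) = 2 - 12 = -10$)
$\left(\left(G - 50\right) \left(63 + 10\right) - 117\right)^{2} = \left(\left(-10 - 50\right) \left(63 + 10\right) - 117\right)^{2} = \left(\left(-60\right) 73 - 117\right)^{2} = \left(-4380 - 117\right)^{2} = \left(-4497\right)^{2} = 20223009$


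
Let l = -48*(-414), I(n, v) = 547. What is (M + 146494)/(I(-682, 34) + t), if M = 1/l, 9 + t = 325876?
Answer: 2911128769/6486499008 ≈ 0.44880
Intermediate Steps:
l = 19872
t = 325867 (t = -9 + 325876 = 325867)
M = 1/19872 ≈ 5.0322e-5
(M + 146494)/(I(-682, 34) + t) = (1/19872 + 146494)/(547 + 325867) = (2911128769/19872)/326414 = (2911128769/19872)*(1/326414) = 2911128769/6486499008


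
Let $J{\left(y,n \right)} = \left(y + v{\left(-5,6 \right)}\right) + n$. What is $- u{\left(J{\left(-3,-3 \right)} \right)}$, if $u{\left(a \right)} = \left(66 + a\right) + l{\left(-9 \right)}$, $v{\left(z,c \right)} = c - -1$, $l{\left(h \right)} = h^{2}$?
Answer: $-148$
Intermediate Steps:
$v{\left(z,c \right)} = 1 + c$ ($v{\left(z,c \right)} = c + 1 = 1 + c$)
$J{\left(y,n \right)} = 7 + n + y$ ($J{\left(y,n \right)} = \left(y + \left(1 + 6\right)\right) + n = \left(y + 7\right) + n = \left(7 + y\right) + n = 7 + n + y$)
$u{\left(a \right)} = 147 + a$ ($u{\left(a \right)} = \left(66 + a\right) + \left(-9\right)^{2} = \left(66 + a\right) + 81 = 147 + a$)
$- u{\left(J{\left(-3,-3 \right)} \right)} = - (147 - -1) = - (147 + 1) = \left(-1\right) 148 = -148$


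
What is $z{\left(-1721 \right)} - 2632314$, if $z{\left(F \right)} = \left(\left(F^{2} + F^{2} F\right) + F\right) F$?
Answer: $8767405110447$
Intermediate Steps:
$z{\left(F \right)} = F \left(F + F^{2} + F^{3}\right)$ ($z{\left(F \right)} = \left(\left(F^{2} + F^{3}\right) + F\right) F = \left(F + F^{2} + F^{3}\right) F = F \left(F + F^{2} + F^{3}\right)$)
$z{\left(-1721 \right)} - 2632314 = \left(-1721\right)^{2} \left(1 - 1721 + \left(-1721\right)^{2}\right) - 2632314 = 2961841 \left(1 - 1721 + 2961841\right) - 2632314 = 2961841 \cdot 2960121 - 2632314 = 8767407742761 - 2632314 = 8767405110447$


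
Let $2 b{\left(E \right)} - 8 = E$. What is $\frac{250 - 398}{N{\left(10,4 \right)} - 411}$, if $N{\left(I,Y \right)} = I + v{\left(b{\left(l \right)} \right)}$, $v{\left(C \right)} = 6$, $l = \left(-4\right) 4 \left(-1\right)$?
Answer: $\frac{148}{395} \approx 0.37468$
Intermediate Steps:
$l = 16$ ($l = \left(-16\right) \left(-1\right) = 16$)
$b{\left(E \right)} = 4 + \frac{E}{2}$
$N{\left(I,Y \right)} = 6 + I$ ($N{\left(I,Y \right)} = I + 6 = 6 + I$)
$\frac{250 - 398}{N{\left(10,4 \right)} - 411} = \frac{250 - 398}{\left(6 + 10\right) - 411} = - \frac{148}{16 - 411} = - \frac{148}{-395} = \left(-148\right) \left(- \frac{1}{395}\right) = \frac{148}{395}$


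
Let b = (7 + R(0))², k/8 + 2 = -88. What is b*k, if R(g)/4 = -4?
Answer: -58320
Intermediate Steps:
k = -720 (k = -16 + 8*(-88) = -16 - 704 = -720)
R(g) = -16 (R(g) = 4*(-4) = -16)
b = 81 (b = (7 - 16)² = (-9)² = 81)
b*k = 81*(-720) = -58320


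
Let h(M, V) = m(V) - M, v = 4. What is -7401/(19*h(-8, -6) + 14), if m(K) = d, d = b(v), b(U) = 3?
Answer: -7401/223 ≈ -33.188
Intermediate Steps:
d = 3
m(K) = 3
h(M, V) = 3 - M
-7401/(19*h(-8, -6) + 14) = -7401/(19*(3 - 1*(-8)) + 14) = -7401/(19*(3 + 8) + 14) = -7401/(19*11 + 14) = -7401/(209 + 14) = -7401/223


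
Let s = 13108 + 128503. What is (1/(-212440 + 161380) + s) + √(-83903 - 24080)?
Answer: 7230657659/51060 + I*√107983 ≈ 1.4161e+5 + 328.61*I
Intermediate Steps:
s = 141611
(1/(-212440 + 161380) + s) + √(-83903 - 24080) = (1/(-212440 + 161380) + 141611) + √(-83903 - 24080) = (1/(-51060) + 141611) + √(-107983) = (-1/51060 + 141611) + I*√107983 = 7230657659/51060 + I*√107983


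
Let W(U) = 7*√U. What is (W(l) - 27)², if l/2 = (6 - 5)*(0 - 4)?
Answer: 337 - 756*I*√2 ≈ 337.0 - 1069.1*I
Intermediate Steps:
l = -8 (l = 2*((6 - 5)*(0 - 4)) = 2*(1*(-4)) = 2*(-4) = -8)
(W(l) - 27)² = (7*√(-8) - 27)² = (7*(2*I*√2) - 27)² = (14*I*√2 - 27)² = (-27 + 14*I*√2)²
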